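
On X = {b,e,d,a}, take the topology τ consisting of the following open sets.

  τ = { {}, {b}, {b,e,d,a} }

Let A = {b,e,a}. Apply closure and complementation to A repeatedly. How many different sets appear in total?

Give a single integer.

6

complement {d}; its interior {}; cl(A) = X∖{} = {b,e,d,a}
With k = closure, c = complement:
  1. A     = {b,e,a}
  2. kA    = {b,e,d,a}
  3. cA    = {d}
  4. ckA   = {}
  5. kcA   = {e,d,a}
  6. ckcA  = {b}
k, c of each give nothing new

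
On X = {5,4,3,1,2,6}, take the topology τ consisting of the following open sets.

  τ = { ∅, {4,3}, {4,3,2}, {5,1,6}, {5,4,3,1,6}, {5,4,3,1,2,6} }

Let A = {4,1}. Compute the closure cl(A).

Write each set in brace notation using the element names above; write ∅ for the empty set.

closure: X∖int(X∖A) = X∖∅ = {5,4,3,1,2,6}

{5,4,3,1,2,6}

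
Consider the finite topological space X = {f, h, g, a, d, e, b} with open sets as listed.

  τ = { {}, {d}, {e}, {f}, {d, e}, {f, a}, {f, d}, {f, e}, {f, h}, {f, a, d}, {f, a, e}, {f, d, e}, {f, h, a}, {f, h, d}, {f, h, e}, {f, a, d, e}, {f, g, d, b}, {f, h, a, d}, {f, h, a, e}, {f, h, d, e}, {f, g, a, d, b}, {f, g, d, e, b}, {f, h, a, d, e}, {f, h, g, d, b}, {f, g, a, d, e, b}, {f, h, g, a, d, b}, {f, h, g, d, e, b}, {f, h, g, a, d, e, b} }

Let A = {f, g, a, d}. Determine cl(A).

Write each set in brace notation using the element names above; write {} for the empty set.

cl via duality: int({h, e, b}) = {e}, so X∖{e} = {f, h, g, a, d, b}

{f, h, g, a, d, b}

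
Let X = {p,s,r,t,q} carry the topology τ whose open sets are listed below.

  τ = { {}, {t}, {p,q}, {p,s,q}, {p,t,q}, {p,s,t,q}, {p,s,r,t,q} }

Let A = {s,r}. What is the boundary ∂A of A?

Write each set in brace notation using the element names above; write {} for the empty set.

{s,r}

opens ⊆ A: {}; union → int = {}
complement {p,t,q}; its interior {p,t,q}; cl(A) = X∖{p,t,q} = {s,r}
boundary = {s,r} ∖ {} = {s,r}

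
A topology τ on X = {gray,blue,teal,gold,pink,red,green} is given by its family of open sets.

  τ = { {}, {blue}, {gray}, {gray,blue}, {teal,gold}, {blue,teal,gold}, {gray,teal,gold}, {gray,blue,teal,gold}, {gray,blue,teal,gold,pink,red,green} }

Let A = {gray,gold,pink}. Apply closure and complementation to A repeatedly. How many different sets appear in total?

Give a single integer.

closure: X∖int(X∖A) = X∖{blue} = {gray,teal,gold,pink,red,green}
Let k=closure and c=complement:
  1. A     = {gray,gold,pink}
  2. kA    = {gray,teal,gold,pink,red,green}
  3. cA    = {blue,teal,red,green}
  4. ckA   = {blue}
  5. kcA   = {blue,teal,gold,pink,red,green}
  6. kckA  = {blue,pink,red,green}
  7. ckcA  = {gray}
  8. ckckA = {gray,teal,gold}
  9. kckcA = {gray,pink,red,green}
  10. ckckcA = {blue,teal,gold}
— saturated at 10

10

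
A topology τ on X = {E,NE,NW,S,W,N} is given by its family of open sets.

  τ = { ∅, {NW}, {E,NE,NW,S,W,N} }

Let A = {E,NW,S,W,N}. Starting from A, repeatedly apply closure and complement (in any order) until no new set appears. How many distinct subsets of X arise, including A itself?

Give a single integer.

6

X∖A={NE}, int(X∖A)=∅, hence cl(A)={E,NE,NW,S,W,N}
Orbit (k=closure, c=complement):
  1. A     = {E,NW,S,W,N}
  2. kA    = {E,NE,NW,S,W,N}
  3. cA    = {NE}
  4. ckA   = ∅
  5. kcA   = {E,NE,S,W,N}
  6. ckcA  = {NW}
(closed under both — stop)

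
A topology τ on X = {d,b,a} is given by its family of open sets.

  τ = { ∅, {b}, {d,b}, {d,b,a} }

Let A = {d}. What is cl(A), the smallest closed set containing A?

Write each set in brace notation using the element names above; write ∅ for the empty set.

{d,a}

closure: X∖int(X∖A) = X∖{b} = {d,a}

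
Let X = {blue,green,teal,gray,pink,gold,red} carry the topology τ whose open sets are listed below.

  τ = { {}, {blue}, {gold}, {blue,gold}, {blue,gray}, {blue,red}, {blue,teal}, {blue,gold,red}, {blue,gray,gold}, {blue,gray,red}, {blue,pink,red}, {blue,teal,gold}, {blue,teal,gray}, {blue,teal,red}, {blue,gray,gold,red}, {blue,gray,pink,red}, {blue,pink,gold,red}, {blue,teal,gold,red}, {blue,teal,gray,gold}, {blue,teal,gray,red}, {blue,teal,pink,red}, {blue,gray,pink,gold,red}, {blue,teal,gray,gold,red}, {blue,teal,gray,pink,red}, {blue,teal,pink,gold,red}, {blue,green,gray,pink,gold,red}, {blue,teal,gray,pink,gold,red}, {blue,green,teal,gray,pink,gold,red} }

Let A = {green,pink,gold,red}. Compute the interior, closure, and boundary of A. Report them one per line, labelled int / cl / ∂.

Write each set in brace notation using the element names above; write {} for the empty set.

U open, U⊆A: {}, {gold}. int(A) = ⋃ = {gold}
X∖A={blue,teal,gray}, int(X∖A)={blue,teal,gray}, hence cl(A)={green,pink,gold,red}
∂A: remove int from cl → {green,pink,red}

int(A) = {gold}
cl(A)  = {green,pink,gold,red}
∂A     = {green,pink,red}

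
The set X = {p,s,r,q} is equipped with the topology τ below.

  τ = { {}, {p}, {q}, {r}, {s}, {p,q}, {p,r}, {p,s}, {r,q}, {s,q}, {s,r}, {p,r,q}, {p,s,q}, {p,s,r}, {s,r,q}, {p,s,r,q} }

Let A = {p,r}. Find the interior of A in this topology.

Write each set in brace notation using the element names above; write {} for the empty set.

{p,r}

opens ⊆ A: {}, {p}, {r}, {p,r}; union → int = {p,r}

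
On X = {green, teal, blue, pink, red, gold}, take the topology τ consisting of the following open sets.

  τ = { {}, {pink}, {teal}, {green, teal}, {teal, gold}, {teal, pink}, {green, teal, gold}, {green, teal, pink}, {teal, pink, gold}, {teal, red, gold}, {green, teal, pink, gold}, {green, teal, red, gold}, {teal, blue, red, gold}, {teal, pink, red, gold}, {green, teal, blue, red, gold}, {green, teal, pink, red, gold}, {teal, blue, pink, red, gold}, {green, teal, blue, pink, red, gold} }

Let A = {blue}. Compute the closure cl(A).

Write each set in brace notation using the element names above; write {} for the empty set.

cl via duality: int({green, teal, pink, red, gold}) = {green, teal, pink, red, gold}, so X∖{green, teal, pink, red, gold} = {blue}

{blue}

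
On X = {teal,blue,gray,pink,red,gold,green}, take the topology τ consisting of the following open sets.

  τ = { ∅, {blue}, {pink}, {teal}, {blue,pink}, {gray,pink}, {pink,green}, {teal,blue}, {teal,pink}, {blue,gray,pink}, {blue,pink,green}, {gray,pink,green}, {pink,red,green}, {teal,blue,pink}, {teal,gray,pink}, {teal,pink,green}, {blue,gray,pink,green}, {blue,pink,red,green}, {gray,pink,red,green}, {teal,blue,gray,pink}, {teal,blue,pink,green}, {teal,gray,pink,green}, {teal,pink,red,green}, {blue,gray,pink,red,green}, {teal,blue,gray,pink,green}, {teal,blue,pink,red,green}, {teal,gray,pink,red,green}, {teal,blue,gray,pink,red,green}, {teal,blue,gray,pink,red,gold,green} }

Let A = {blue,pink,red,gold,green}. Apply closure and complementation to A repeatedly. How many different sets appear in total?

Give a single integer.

8

X∖A={teal,gray}, int(X∖A)={teal}, hence cl(A)={blue,gray,pink,red,gold,green}
Orbit (k=closure, c=complement):
  1. A     = {blue,pink,red,gold,green}
  2. kA    = {blue,gray,pink,red,gold,green}
  3. cA    = {teal,gray}
  4. ckA   = {teal}
  5. kcA   = {teal,gray,gold}
  6. kckA  = {teal,gold}
  7. ckcA  = {blue,pink,red,green}
  8. ckckA = {blue,gray,pink,red,green}
(closed under both — stop)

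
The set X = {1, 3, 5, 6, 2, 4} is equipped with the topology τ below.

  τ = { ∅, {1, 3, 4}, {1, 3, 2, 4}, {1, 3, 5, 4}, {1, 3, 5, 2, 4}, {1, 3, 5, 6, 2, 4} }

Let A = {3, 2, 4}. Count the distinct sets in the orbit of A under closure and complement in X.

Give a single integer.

4

closure: X∖int(X∖A) = X∖∅ = {1, 3, 5, 6, 2, 4}
Let k=closure and c=complement:
  1. A     = {3, 2, 4}
  2. kA    = {1, 3, 5, 6, 2, 4}
  3. cA    = {1, 5, 6}
  4. ckA   = ∅
— saturated at 4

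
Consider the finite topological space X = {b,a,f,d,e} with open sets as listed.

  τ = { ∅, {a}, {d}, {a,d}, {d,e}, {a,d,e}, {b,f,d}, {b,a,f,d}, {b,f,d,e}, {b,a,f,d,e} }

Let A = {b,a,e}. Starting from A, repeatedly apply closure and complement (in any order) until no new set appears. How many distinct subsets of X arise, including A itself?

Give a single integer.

complement {f,d}; its interior {d}; cl(A) = X∖{d} = {b,a,f,e}
With k = closure, c = complement:
  1. A     = {b,a,e}
  2. kA    = {b,a,f,e}
  3. cA    = {f,d}
  4. ckA   = {d}
  5. kcA   = {b,f,d,e}
  6. ckcA  = {a}
k, c of each give nothing new

6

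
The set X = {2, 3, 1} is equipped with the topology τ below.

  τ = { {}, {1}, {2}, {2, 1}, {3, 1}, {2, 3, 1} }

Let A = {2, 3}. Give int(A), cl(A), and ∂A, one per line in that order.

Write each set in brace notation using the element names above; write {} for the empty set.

open subsets of A: {}, {2}; so int(A) = {2}
closure: X∖int(X∖A) = X∖{1} = {2, 3}
∂A = {2, 3} minus {2} = {3}

int(A) = {2}
cl(A)  = {2, 3}
∂A     = {3}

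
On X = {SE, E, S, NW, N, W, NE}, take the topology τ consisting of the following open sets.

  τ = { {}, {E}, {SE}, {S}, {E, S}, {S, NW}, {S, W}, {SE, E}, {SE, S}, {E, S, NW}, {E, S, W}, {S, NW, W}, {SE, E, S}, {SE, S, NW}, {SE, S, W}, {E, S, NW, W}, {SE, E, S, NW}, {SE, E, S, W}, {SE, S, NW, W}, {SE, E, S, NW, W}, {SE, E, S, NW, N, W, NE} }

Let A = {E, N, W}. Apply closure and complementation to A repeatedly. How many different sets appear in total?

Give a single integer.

8

complement {SE, S, NW, NE}; its interior {SE, S, NW}; cl(A) = X∖{SE, S, NW} = {E, N, W, NE}
With k = closure, c = complement:
  1. A     = {E, N, W}
  2. kA    = {E, N, W, NE}
  3. cA    = {SE, S, NW, NE}
  4. ckA   = {SE, S, NW}
  5. kcA   = {SE, S, NW, N, W, NE}
  6. ckcA  = {E}
  7. kckcA = {E, N, NE}
  8. ckckcA = {SE, S, NW, W}
k, c of each give nothing new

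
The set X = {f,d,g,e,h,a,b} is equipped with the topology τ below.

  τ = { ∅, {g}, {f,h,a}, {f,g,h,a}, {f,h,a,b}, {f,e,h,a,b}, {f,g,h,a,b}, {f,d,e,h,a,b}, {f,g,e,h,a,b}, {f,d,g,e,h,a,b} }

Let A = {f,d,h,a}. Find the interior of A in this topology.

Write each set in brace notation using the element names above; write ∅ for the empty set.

{f,h,a}

interior: largest open inside A is {f,h,a} (from ∅, {f,h,a})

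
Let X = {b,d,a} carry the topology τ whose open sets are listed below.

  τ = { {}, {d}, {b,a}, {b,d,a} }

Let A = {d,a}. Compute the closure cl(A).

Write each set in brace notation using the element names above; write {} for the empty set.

{b,d,a}

closure: X∖int(X∖A) = X∖{} = {b,d,a}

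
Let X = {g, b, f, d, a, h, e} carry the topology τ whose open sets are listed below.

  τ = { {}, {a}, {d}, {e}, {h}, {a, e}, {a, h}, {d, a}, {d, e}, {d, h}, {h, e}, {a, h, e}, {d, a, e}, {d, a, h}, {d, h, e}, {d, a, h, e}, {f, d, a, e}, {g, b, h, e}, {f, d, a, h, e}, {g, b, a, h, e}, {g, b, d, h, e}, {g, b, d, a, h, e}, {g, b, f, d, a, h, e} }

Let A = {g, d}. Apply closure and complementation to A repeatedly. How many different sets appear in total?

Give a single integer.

cl via duality: int({b, f, a, h, e}) = {a, h, e}, so X∖{a, h, e} = {g, b, f, d}
Write k for closure, c for complement:
  1. A     = {g, d}
  2. kA    = {g, b, f, d}
  3. cA    = {b, f, a, h, e}
  4. ckA   = {a, h, e}
  5. kcA   = {g, b, f, a, h, e}
  6. ckcA  = {d}
  7. kckcA = {f, d}
  8. ckckcA = {g, b, a, h, e}
applying k or c yields no new set

8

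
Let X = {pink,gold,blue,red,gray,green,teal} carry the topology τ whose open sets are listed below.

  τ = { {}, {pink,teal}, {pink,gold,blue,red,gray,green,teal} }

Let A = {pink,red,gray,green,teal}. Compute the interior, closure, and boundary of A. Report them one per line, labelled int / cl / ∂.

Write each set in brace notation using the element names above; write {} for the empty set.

U open, U⊆A: {}, {pink,teal}. int(A) = ⋃ = {pink,teal}
X∖A={gold,blue}, int(X∖A)={}, hence cl(A)={pink,gold,blue,red,gray,green,teal}
∂A: remove int from cl → {gold,blue,red,gray,green}

int(A) = {pink,teal}
cl(A)  = {pink,gold,blue,red,gray,green,teal}
∂A     = {gold,blue,red,gray,green}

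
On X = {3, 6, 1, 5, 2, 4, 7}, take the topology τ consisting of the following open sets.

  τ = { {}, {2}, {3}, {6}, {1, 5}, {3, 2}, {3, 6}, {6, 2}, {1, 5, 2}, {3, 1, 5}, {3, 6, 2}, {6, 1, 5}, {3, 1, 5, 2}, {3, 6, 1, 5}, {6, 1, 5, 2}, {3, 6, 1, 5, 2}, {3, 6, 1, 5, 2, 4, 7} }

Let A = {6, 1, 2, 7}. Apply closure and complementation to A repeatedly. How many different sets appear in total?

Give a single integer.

closure: X∖int(X∖A) = X∖{3} = {6, 1, 5, 2, 4, 7}
Let k=closure and c=complement:
  1. A     = {6, 1, 2, 7}
  2. kA    = {6, 1, 5, 2, 4, 7}
  3. cA    = {3, 5, 4}
  4. ckA   = {3}
  5. kcA   = {3, 1, 5, 4, 7}
  6. kckA  = {3, 4, 7}
  7. ckcA  = {6, 2}
  8. ckckA = {6, 1, 5, 2}
  9. kckcA = {6, 2, 4, 7}
  10. ckckcA = {3, 1, 5}
— saturated at 10

10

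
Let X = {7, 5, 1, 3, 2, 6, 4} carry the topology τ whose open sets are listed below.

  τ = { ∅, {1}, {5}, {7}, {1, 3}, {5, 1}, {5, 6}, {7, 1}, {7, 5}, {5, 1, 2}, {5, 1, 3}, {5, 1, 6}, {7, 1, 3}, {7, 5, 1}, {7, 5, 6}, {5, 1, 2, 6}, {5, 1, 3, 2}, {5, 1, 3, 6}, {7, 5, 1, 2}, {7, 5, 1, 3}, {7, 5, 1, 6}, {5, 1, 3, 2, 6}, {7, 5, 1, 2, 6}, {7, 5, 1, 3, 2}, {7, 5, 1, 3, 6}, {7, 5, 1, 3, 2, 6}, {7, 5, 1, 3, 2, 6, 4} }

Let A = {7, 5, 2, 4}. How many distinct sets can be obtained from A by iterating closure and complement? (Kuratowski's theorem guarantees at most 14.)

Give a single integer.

cl via duality: int({1, 3, 6}) = {1, 3}, so X∖{1, 3} = {7, 5, 2, 6, 4}
Write k for closure, c for complement:
  1. A     = {7, 5, 2, 4}
  2. kA    = {7, 5, 2, 6, 4}
  3. cA    = {1, 3, 6}
  4. ckA   = {1, 3}
  5. kcA   = {1, 3, 2, 6, 4}
  6. kckA  = {1, 3, 2, 4}
  7. ckcA  = {7, 5}
  8. ckckA = {7, 5, 6}
applying k or c yields no new set

8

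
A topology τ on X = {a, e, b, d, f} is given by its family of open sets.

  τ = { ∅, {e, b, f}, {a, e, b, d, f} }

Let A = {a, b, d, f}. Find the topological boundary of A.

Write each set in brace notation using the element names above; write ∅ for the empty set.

{a, e, b, d, f}

U open, U⊆A: ∅. int(A) = ⋃ = ∅
X∖A={e}, int(X∖A)=∅, hence cl(A)={a, e, b, d, f}
∂A: remove int from cl → {a, e, b, d, f}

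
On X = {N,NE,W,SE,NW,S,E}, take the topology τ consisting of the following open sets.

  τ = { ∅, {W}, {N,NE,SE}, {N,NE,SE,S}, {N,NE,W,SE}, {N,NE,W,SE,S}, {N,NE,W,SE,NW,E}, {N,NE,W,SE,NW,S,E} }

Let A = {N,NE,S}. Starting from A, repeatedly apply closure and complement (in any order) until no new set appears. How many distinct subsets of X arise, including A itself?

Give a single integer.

X∖A={W,SE,NW,E}, int(X∖A)={W}, hence cl(A)={N,NE,SE,NW,S,E}
Orbit (k=closure, c=complement):
  1. A     = {N,NE,S}
  2. kA    = {N,NE,SE,NW,S,E}
  3. cA    = {W,SE,NW,E}
  4. ckA   = {W}
  5. kcA   = {N,NE,W,SE,NW,S,E}
  6. kckA  = {W,NW,E}
  7. ckcA  = ∅
  8. ckckA = {N,NE,SE,S}
(closed under both — stop)

8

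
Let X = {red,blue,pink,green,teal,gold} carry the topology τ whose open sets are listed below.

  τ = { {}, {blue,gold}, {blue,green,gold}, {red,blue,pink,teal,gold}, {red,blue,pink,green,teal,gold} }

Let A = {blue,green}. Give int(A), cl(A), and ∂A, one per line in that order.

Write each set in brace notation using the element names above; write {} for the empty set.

interior: largest open inside A is {} (from {})
cl via duality: int({red,pink,teal,gold}) = {}, so X∖{} = {red,blue,pink,green,teal,gold}
cl∖int = {red,blue,pink,green,teal,gold}

int(A) = {}
cl(A)  = {red,blue,pink,green,teal,gold}
∂A     = {red,blue,pink,green,teal,gold}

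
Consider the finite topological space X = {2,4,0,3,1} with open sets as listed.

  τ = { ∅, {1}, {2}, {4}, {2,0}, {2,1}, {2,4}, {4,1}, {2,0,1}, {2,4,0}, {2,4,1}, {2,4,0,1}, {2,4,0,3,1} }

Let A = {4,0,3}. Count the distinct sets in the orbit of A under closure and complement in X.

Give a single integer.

cl via duality: int({2,1}) = {2,1}, so X∖{2,1} = {4,0,3}
Write k for closure, c for complement:
  1. A     = {4,0,3}
  2. cA    = {2,1}
  3. kcA   = {2,0,3,1}
  4. ckcA  = {4}
  5. kckcA = {4,3}
  6. ckckcA = {2,0,1}
applying k or c yields no new set

6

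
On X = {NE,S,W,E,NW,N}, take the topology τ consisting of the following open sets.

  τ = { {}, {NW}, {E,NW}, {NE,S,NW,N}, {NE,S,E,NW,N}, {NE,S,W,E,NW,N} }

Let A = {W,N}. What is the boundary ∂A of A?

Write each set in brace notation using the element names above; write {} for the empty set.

opens ⊆ A: {}; union → int = {}
complement {NE,S,E,NW}; its interior {E,NW}; cl(A) = X∖{E,NW} = {NE,S,W,N}
boundary = {NE,S,W,N} ∖ {} = {NE,S,W,N}

{NE,S,W,N}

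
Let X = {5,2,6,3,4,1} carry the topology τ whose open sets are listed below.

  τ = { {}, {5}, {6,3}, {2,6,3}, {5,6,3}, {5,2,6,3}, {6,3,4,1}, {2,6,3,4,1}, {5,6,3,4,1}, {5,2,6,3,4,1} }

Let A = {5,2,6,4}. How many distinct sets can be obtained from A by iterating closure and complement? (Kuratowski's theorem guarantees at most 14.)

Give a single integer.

6

complement {3,1}; its interior {}; cl(A) = X∖{} = {5,2,6,3,4,1}
With k = closure, c = complement:
  1. A     = {5,2,6,4}
  2. kA    = {5,2,6,3,4,1}
  3. cA    = {3,1}
  4. ckA   = {}
  5. kcA   = {2,6,3,4,1}
  6. ckcA  = {5}
k, c of each give nothing new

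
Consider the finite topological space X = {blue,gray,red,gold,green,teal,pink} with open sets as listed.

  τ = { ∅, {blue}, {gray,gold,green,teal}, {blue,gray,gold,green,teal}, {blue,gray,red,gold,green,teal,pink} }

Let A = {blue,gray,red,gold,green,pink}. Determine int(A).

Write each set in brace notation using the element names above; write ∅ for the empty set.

opens ⊆ A: ∅, {blue}; union → int = {blue}

{blue}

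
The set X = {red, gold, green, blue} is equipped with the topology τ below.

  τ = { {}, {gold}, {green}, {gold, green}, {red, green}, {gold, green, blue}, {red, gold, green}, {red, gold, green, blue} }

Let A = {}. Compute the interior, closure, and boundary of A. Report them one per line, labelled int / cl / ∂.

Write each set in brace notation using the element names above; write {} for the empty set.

opens ⊆ A: {}; union → int = {}
complement {red, gold, green, blue}; its interior {red, gold, green, blue}; cl(A) = X∖{red, gold, green, blue} = {}
boundary = {} ∖ {} = {}

int(A) = {}
cl(A)  = {}
∂A     = {}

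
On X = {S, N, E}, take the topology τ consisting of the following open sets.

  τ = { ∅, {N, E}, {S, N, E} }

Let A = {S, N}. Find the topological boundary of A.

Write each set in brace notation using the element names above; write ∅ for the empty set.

opens ⊆ A: ∅; union → int = ∅
complement {E}; its interior ∅; cl(A) = X∖∅ = {S, N, E}
boundary = {S, N, E} ∖ ∅ = {S, N, E}

{S, N, E}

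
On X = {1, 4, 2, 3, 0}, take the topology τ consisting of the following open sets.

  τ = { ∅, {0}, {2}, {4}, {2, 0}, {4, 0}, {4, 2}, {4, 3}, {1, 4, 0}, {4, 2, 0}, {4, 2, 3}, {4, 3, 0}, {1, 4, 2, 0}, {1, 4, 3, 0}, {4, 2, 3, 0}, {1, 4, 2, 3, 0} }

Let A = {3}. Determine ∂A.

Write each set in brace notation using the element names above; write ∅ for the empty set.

interior: largest open inside A is ∅ (from ∅)
cl via duality: int({1, 4, 2, 0}) = {1, 4, 2, 0}, so X∖{1, 4, 2, 0} = {3}
cl∖int = {3}

{3}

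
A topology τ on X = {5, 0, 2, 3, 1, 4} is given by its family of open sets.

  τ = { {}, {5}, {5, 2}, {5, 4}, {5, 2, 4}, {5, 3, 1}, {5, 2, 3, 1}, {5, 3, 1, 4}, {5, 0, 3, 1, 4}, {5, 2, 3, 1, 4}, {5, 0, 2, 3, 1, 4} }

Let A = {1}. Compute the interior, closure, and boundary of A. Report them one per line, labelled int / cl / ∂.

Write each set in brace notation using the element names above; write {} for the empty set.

int(A) = {}
cl(A)  = {0, 3, 1}
∂A     = {0, 3, 1}

opens ⊆ A: {}; union → int = {}
complement {5, 0, 2, 3, 4}; its interior {5, 2, 4}; cl(A) = X∖{5, 2, 4} = {0, 3, 1}
boundary = {0, 3, 1} ∖ {} = {0, 3, 1}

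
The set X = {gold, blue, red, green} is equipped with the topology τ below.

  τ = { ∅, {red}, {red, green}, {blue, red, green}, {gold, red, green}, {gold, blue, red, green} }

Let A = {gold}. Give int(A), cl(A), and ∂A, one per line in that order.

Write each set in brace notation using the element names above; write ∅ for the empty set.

int(A) = ∅
cl(A)  = {gold}
∂A     = {gold}

opens ⊆ A: ∅; union → int = ∅
complement {blue, red, green}; its interior {blue, red, green}; cl(A) = X∖{blue, red, green} = {gold}
boundary = {gold} ∖ ∅ = {gold}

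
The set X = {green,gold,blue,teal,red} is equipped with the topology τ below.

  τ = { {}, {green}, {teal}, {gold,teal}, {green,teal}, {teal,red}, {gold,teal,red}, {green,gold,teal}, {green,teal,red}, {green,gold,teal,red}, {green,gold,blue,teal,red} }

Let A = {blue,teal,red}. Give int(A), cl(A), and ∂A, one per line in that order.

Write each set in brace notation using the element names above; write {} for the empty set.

int(A) = {teal,red}
cl(A)  = {gold,blue,teal,red}
∂A     = {gold,blue}

opens ⊆ A: {}, {teal}, {teal,red}; union → int = {teal,red}
complement {green,gold}; its interior {green}; cl(A) = X∖{green} = {gold,blue,teal,red}
boundary = {gold,blue,teal,red} ∖ {teal,red} = {gold,blue}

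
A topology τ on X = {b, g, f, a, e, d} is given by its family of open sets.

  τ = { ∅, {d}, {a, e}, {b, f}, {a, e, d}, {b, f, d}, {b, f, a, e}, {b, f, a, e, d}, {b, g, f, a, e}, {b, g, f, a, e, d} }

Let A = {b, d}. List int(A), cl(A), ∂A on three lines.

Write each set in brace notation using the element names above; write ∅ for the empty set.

opens ⊆ A: ∅, {d}; union → int = {d}
complement {g, f, a, e}; its interior {a, e}; cl(A) = X∖{a, e} = {b, g, f, d}
boundary = {b, g, f, d} ∖ {d} = {b, g, f}

int(A) = {d}
cl(A)  = {b, g, f, d}
∂A     = {b, g, f}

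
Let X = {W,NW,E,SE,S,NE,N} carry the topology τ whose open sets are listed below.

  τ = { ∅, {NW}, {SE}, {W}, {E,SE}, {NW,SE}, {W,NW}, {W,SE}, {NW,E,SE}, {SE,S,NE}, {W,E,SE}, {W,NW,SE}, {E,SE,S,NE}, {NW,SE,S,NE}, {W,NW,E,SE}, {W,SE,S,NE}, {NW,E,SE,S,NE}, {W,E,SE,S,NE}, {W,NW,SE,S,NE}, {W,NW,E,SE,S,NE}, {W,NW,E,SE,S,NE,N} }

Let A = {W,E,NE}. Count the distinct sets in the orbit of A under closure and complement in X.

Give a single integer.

8

cl via duality: int({NW,SE,S,N}) = {NW,SE}, so X∖{NW,SE} = {W,E,S,NE,N}
Write k for closure, c for complement:
  1. A     = {W,E,NE}
  2. kA    = {W,E,S,NE,N}
  3. cA    = {NW,SE,S,N}
  4. ckA   = {NW,SE}
  5. kcA   = {NW,E,SE,S,NE,N}
  6. ckcA  = {W}
  7. kckcA = {W,N}
  8. ckckcA = {NW,E,SE,S,NE}
applying k or c yields no new set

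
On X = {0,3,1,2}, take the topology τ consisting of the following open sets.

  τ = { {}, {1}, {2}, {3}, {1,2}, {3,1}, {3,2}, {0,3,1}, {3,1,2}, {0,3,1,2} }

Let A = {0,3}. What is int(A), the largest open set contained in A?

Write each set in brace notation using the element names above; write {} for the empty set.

interior: largest open inside A is {3} (from {}, {3})

{3}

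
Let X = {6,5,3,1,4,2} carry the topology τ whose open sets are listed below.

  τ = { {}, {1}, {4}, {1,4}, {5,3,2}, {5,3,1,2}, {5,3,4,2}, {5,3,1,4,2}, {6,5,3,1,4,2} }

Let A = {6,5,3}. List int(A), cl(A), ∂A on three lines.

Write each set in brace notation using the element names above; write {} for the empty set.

int(A) = {}
cl(A)  = {6,5,3,2}
∂A     = {6,5,3,2}

open subsets of A: {}; so int(A) = {}
closure: X∖int(X∖A) = X∖{1,4} = {6,5,3,2}
∂A = {6,5,3,2} minus {} = {6,5,3,2}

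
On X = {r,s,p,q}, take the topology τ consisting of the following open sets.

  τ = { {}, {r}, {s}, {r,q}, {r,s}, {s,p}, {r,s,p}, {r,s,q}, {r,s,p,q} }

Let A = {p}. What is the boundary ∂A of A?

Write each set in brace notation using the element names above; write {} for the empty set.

{p}

U open, U⊆A: {}. int(A) = ⋃ = {}
X∖A={r,s,q}, int(X∖A)={r,s,q}, hence cl(A)={p}
∂A: remove int from cl → {p}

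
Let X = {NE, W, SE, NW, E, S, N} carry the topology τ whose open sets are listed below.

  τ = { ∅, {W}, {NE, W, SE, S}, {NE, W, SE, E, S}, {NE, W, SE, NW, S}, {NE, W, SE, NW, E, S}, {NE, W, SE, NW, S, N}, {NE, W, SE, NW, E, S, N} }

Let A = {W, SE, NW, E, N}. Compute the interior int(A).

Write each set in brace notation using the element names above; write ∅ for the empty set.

U open, U⊆A: ∅, {W}. int(A) = ⋃ = {W}

{W}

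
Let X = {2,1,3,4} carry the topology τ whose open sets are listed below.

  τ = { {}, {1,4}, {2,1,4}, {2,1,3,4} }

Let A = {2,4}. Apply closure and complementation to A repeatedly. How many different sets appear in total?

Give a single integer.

4

cl via duality: int({1,3}) = {}, so X∖{} = {2,1,3,4}
Write k for closure, c for complement:
  1. A     = {2,4}
  2. kA    = {2,1,3,4}
  3. cA    = {1,3}
  4. ckA   = {}
applying k or c yields no new set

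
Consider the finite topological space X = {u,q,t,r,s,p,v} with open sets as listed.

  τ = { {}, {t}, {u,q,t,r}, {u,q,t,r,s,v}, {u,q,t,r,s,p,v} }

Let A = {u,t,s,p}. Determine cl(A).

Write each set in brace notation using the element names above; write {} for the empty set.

closure: X∖int(X∖A) = X∖{} = {u,q,t,r,s,p,v}

{u,q,t,r,s,p,v}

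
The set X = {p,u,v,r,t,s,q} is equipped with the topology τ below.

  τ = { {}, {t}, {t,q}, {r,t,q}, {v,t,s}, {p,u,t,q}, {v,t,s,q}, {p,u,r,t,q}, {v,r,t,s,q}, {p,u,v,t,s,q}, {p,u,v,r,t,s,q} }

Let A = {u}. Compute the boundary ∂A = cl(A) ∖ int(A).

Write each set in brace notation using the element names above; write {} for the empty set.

{p,u}

open subsets of A: {}; so int(A) = {}
closure: X∖int(X∖A) = X∖{v,r,t,s,q} = {p,u}
∂A = {p,u} minus {} = {p,u}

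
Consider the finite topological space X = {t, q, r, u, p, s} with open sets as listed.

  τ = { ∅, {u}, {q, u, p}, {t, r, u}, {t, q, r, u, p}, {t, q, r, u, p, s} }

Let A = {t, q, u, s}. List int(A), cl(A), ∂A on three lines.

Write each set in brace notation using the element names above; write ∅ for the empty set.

interior: largest open inside A is {u} (from ∅, {u})
cl via duality: int({r, p}) = ∅, so X∖∅ = {t, q, r, u, p, s}
cl∖int = {t, q, r, p, s}

int(A) = {u}
cl(A)  = {t, q, r, u, p, s}
∂A     = {t, q, r, p, s}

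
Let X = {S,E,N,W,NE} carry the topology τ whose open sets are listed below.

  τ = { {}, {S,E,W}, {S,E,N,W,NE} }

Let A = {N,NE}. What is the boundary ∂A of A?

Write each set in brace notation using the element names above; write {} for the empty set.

{N,NE}

U open, U⊆A: {}. int(A) = ⋃ = {}
X∖A={S,E,W}, int(X∖A)={S,E,W}, hence cl(A)={N,NE}
∂A: remove int from cl → {N,NE}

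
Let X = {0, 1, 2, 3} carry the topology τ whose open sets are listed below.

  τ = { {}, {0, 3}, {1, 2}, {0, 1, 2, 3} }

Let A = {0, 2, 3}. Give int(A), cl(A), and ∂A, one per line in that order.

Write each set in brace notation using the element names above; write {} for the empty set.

int(A) = {0, 3}
cl(A)  = {0, 1, 2, 3}
∂A     = {1, 2}

opens ⊆ A: {}, {0, 3}; union → int = {0, 3}
complement {1}; its interior {}; cl(A) = X∖{} = {0, 1, 2, 3}
boundary = {0, 1, 2, 3} ∖ {0, 3} = {1, 2}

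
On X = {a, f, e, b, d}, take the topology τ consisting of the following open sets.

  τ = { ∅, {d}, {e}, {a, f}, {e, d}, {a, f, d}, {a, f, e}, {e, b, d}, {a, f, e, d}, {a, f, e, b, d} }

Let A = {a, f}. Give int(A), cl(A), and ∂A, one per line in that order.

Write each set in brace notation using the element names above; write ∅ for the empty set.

opens ⊆ A: ∅, {a, f}; union → int = {a, f}
complement {e, b, d}; its interior {e, b, d}; cl(A) = X∖{e, b, d} = {a, f}
boundary = {a, f} ∖ {a, f} = ∅

int(A) = {a, f}
cl(A)  = {a, f}
∂A     = ∅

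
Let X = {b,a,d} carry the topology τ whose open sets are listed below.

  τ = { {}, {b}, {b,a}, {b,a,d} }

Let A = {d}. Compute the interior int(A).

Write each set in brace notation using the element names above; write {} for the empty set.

{}

interior: largest open inside A is {} (from {})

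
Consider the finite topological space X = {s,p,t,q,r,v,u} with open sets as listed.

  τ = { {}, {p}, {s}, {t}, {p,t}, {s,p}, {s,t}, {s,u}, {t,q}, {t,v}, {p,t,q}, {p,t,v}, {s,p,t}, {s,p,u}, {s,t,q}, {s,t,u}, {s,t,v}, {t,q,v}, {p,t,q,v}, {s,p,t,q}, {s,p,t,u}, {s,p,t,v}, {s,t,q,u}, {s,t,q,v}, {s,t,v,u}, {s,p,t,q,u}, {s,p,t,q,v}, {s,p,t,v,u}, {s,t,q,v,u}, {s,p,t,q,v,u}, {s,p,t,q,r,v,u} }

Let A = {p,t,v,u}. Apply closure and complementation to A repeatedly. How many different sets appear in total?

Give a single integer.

10

complement {s,q,r}; its interior {s}; cl(A) = X∖{s} = {p,t,q,r,v,u}
With k = closure, c = complement:
  1. A     = {p,t,v,u}
  2. kA    = {p,t,q,r,v,u}
  3. cA    = {s,q,r}
  4. ckA   = {s}
  5. kcA   = {s,q,r,u}
  6. kckA  = {s,r,u}
  7. ckcA  = {p,t,v}
  8. ckckA = {p,t,q,v}
  9. kckcA = {p,t,q,r,v}
  10. ckckcA = {s,u}
k, c of each give nothing new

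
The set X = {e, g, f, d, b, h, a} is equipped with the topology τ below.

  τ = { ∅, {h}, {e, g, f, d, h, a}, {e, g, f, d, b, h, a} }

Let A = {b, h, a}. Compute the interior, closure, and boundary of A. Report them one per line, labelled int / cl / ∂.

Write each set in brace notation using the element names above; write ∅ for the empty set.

int(A) = {h}
cl(A)  = {e, g, f, d, b, h, a}
∂A     = {e, g, f, d, b, a}

open subsets of A: ∅, {h}; so int(A) = {h}
closure: X∖int(X∖A) = X∖∅ = {e, g, f, d, b, h, a}
∂A = {e, g, f, d, b, h, a} minus {h} = {e, g, f, d, b, a}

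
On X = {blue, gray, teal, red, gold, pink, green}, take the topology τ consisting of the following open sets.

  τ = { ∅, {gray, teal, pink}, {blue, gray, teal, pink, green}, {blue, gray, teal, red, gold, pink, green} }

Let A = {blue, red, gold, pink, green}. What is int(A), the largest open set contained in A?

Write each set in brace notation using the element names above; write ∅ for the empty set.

open subsets of A: ∅; so int(A) = ∅

∅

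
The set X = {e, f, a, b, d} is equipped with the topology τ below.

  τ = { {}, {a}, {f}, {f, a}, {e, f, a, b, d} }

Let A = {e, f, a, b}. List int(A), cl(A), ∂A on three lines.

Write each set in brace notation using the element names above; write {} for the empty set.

int(A) = {f, a}
cl(A)  = {e, f, a, b, d}
∂A     = {e, b, d}

interior: largest open inside A is {f, a} (from {}, {f}, {a}, {f, a})
cl via duality: int({d}) = {}, so X∖{} = {e, f, a, b, d}
cl∖int = {e, b, d}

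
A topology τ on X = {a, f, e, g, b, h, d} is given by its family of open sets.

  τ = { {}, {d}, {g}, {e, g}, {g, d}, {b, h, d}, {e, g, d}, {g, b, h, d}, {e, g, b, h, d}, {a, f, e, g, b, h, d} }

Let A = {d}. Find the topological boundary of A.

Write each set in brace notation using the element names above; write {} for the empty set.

{a, f, b, h}

opens ⊆ A: {}, {d}; union → int = {d}
complement {a, f, e, g, b, h}; its interior {e, g}; cl(A) = X∖{e, g} = {a, f, b, h, d}
boundary = {a, f, b, h, d} ∖ {d} = {a, f, b, h}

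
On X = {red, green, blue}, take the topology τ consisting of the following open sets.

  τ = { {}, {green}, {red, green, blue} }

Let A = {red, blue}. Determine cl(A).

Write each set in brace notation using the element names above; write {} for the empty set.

cl via duality: int({green}) = {green}, so X∖{green} = {red, blue}

{red, blue}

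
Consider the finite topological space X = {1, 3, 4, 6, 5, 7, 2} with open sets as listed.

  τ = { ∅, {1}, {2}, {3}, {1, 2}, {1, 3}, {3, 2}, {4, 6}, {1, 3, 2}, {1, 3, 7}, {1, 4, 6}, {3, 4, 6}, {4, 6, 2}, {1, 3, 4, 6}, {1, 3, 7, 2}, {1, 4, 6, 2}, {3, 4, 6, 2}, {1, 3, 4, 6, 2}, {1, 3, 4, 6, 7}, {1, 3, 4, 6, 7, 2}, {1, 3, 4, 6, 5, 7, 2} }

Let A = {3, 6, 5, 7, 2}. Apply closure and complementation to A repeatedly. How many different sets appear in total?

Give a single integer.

complement {1, 4}; its interior {1}; cl(A) = X∖{1} = {3, 4, 6, 5, 7, 2}
With k = closure, c = complement:
  1. A     = {3, 6, 5, 7, 2}
  2. kA    = {3, 4, 6, 5, 7, 2}
  3. cA    = {1, 4}
  4. ckA   = {1}
  5. kcA   = {1, 4, 6, 5, 7}
  6. kckA  = {1, 5, 7}
  7. ckcA  = {3, 2}
  8. ckckA = {3, 4, 6, 2}
  9. kckcA = {3, 5, 7, 2}
  10. ckckcA = {1, 4, 6}
k, c of each give nothing new

10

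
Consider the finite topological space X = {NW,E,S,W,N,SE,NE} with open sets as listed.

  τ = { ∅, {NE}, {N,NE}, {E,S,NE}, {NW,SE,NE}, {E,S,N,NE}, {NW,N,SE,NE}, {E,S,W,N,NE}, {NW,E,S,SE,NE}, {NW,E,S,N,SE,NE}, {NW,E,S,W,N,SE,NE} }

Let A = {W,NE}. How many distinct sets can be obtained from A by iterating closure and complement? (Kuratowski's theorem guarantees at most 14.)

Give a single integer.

X∖A={NW,E,S,N,SE}, int(X∖A)=∅, hence cl(A)={NW,E,S,W,N,SE,NE}
Orbit (k=closure, c=complement):
  1. A     = {W,NE}
  2. kA    = {NW,E,S,W,N,SE,NE}
  3. cA    = {NW,E,S,N,SE}
  4. ckA   = ∅
  5. kcA   = {NW,E,S,W,N,SE}
  6. ckcA  = {NE}
(closed under both — stop)

6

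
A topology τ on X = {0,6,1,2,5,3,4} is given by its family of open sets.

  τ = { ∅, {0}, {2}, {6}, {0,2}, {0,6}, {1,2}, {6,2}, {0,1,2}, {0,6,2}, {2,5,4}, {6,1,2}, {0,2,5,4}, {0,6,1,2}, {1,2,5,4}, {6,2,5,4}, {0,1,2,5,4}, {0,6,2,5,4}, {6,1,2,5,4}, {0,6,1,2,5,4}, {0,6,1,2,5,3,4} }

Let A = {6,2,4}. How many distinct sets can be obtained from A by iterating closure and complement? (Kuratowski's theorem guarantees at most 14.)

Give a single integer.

8

closure: X∖int(X∖A) = X∖{0} = {6,1,2,5,3,4}
Let k=closure and c=complement:
  1. A     = {6,2,4}
  2. kA    = {6,1,2,5,3,4}
  3. cA    = {0,1,5,3}
  4. ckA   = {0}
  5. kcA   = {0,1,5,3,4}
  6. kckA  = {0,3}
  7. ckcA  = {6,2}
  8. ckckA = {6,1,2,5,4}
— saturated at 8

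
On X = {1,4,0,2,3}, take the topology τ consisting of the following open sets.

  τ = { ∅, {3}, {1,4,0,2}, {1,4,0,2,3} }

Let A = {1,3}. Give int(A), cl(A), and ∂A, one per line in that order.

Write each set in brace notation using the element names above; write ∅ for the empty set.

open subsets of A: ∅, {3}; so int(A) = {3}
closure: X∖int(X∖A) = X∖∅ = {1,4,0,2,3}
∂A = {1,4,0,2,3} minus {3} = {1,4,0,2}

int(A) = {3}
cl(A)  = {1,4,0,2,3}
∂A     = {1,4,0,2}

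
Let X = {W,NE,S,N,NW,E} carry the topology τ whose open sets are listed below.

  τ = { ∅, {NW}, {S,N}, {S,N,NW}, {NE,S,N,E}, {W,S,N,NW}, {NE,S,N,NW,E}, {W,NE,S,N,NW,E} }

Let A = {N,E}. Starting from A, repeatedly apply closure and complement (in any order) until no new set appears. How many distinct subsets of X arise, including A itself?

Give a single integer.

8

closure: X∖int(X∖A) = X∖{NW} = {W,NE,S,N,E}
Let k=closure and c=complement:
  1. A     = {N,E}
  2. kA    = {W,NE,S,N,E}
  3. cA    = {W,NE,S,NW}
  4. ckA   = {NW}
  5. kcA   = {W,NE,S,N,NW,E}
  6. kckA  = {W,NW}
  7. ckcA  = ∅
  8. ckckA = {NE,S,N,E}
— saturated at 8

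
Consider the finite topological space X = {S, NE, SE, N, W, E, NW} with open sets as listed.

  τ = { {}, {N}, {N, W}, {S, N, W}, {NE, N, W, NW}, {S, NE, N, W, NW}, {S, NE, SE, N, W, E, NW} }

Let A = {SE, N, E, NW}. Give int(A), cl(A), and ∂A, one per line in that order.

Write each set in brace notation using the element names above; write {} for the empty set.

int(A) = {N}
cl(A)  = {S, NE, SE, N, W, E, NW}
∂A     = {S, NE, SE, W, E, NW}

opens ⊆ A: {}, {N}; union → int = {N}
complement {S, NE, W}; its interior {}; cl(A) = X∖{} = {S, NE, SE, N, W, E, NW}
boundary = {S, NE, SE, N, W, E, NW} ∖ {N} = {S, NE, SE, W, E, NW}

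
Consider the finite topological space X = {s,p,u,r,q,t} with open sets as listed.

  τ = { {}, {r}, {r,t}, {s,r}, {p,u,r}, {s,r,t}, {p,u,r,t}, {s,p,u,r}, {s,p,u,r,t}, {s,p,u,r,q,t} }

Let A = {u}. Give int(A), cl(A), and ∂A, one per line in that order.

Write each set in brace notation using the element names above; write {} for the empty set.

int(A) = {}
cl(A)  = {p,u,q}
∂A     = {p,u,q}

interior: largest open inside A is {} (from {})
cl via duality: int({s,p,r,q,t}) = {s,r,t}, so X∖{s,r,t} = {p,u,q}
cl∖int = {p,u,q}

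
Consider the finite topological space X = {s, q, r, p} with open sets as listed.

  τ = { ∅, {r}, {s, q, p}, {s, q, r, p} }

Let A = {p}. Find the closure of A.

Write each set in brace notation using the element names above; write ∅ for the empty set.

X∖A={s, q, r}, int(X∖A)={r}, hence cl(A)={s, q, p}

{s, q, p}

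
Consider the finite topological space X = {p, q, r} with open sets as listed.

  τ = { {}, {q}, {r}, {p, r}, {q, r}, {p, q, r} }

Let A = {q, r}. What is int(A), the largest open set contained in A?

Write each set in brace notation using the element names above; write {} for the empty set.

{q, r}

open subsets of A: {}, {q}, {r}, {q, r}; so int(A) = {q, r}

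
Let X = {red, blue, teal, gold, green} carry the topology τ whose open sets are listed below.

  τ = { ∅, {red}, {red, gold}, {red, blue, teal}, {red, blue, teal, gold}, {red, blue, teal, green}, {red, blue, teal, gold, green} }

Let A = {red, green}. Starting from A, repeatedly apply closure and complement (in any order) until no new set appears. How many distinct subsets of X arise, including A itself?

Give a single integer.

complement {blue, teal, gold}; its interior ∅; cl(A) = X∖∅ = {red, blue, teal, gold, green}
With k = closure, c = complement:
  1. A     = {red, green}
  2. kA    = {red, blue, teal, gold, green}
  3. cA    = {blue, teal, gold}
  4. ckA   = ∅
  5. kcA   = {blue, teal, gold, green}
  6. ckcA  = {red}
k, c of each give nothing new

6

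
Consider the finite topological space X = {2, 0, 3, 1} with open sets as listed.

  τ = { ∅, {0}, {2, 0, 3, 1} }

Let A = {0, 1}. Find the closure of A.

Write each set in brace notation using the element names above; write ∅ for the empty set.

X∖A={2, 3}, int(X∖A)=∅, hence cl(A)={2, 0, 3, 1}

{2, 0, 3, 1}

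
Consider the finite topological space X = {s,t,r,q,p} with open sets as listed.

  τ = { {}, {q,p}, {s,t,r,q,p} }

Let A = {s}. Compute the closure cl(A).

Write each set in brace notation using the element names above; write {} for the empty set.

closure: X∖int(X∖A) = X∖{q,p} = {s,t,r}

{s,t,r}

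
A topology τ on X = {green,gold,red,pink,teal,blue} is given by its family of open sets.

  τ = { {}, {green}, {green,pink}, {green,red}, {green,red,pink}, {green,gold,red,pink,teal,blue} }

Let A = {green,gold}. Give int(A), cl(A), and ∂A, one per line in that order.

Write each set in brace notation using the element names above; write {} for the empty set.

U open, U⊆A: {}, {green}. int(A) = ⋃ = {green}
X∖A={red,pink,teal,blue}, int(X∖A)={}, hence cl(A)={green,gold,red,pink,teal,blue}
∂A: remove int from cl → {gold,red,pink,teal,blue}

int(A) = {green}
cl(A)  = {green,gold,red,pink,teal,blue}
∂A     = {gold,red,pink,teal,blue}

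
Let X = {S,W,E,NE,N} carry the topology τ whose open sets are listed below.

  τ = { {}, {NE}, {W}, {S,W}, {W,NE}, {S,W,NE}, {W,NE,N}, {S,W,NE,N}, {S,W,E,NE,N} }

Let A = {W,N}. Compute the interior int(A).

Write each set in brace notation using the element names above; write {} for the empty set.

open subsets of A: {}, {W}; so int(A) = {W}

{W}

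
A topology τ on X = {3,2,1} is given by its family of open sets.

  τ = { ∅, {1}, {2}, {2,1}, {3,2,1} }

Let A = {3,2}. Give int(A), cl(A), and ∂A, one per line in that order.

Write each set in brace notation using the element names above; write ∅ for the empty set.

open subsets of A: ∅, {2}; so int(A) = {2}
closure: X∖int(X∖A) = X∖{1} = {3,2}
∂A = {3,2} minus {2} = {3}

int(A) = {2}
cl(A)  = {3,2}
∂A     = {3}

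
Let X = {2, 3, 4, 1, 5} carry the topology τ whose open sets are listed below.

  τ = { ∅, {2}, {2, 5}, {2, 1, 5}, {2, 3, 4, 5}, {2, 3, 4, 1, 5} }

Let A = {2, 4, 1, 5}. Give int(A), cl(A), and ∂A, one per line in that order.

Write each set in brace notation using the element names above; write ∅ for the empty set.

int(A) = {2, 1, 5}
cl(A)  = {2, 3, 4, 1, 5}
∂A     = {3, 4}

U open, U⊆A: ∅, {2}, {2, 5}, {2, 1, 5}. int(A) = ⋃ = {2, 1, 5}
X∖A={3}, int(X∖A)=∅, hence cl(A)={2, 3, 4, 1, 5}
∂A: remove int from cl → {3, 4}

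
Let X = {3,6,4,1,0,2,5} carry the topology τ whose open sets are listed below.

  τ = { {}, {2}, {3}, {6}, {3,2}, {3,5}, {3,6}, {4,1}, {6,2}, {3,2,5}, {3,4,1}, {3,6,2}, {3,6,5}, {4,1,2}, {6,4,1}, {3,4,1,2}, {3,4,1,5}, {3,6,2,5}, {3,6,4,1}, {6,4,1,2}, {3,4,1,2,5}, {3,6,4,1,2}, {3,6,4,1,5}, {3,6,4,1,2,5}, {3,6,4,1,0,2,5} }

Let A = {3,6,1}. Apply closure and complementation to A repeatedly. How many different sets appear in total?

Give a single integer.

closure: X∖int(X∖A) = X∖{2} = {3,6,4,1,0,5}
Let k=closure and c=complement:
  1. A     = {3,6,1}
  2. kA    = {3,6,4,1,0,5}
  3. cA    = {4,0,2,5}
  4. ckA   = {2}
  5. kcA   = {4,1,0,2,5}
  6. kckA  = {0,2}
  7. ckcA  = {3,6}
  8. ckckA = {3,6,4,1,5}
  9. kckcA = {3,6,0,5}
  10. ckckcA = {4,1,2}
  11. kckckcA = {4,1,0,2}
  12. ckckckcA = {3,6,5}
— saturated at 12

12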